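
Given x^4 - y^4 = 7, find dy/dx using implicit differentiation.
Differentiate the relation implicitly: treat y = y(x) and apply the chain rule, so every y-derivative picks up a y' = dy/dx factor.

With everything moved to the left-hand side, differentiate term by term:
  d/dx[x^4] = 4x^3
  d/dx[-y^4] = -4y^3·y'
  d/dx[-7] = 0

Separating the contributions that come from x directly and those that come through y:
  without y':      4x^3
  multiplying y':  -4y^3

so (4x^3) + (-4y^3)·y' = 0, and therefore
  dy/dx = -(4x^3)/(-4y^3) = x^3/y^3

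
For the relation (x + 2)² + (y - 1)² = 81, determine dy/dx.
Take d/dx of both sides. Since y is implicitly a function of x, the chain rule attaches a y' = dy/dx factor whenever we differentiate through y.

Set F(x, y) = (left side) − (right side), so the curve is F = 0. Differentiating each term of F:
  d/dx[(x + 2)^2] = 2x + 4
  d/dx[(y - 1)^2] = 2·y'(y - 1)
  d/dx[-81] = 0

Collecting, the y'-free part is the partial derivative in x and the y' coefficient is the partial derivative in y:
  ∂F/∂x = 2x + 4
  ∂F/∂y = 2y - 2

so d/dx[F(x, y(x))] = ∂F/∂x + (∂F/∂y)·y' = 0. Rearranging,
  dy/dx = -(∂F/∂x)/(∂F/∂y) = -(2x + 4)/(2y - 2) = (-x - 2)/(y - 1)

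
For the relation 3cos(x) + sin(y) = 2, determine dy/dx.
Differentiate the relation implicitly: treat y = y(x) and apply the chain rule, so every y-derivative picks up a y' = dy/dx factor.

With everything moved to the left-hand side, differentiate term by term:
  d/dx[sin(y)] = y'·cos(y)
  d/dx[3cos(x)] = -3sin(x)
  d/dx[-2] = 0

Separating the contributions that come from x directly and those that come through y:
  without y':      -3sin(x)
  multiplying y':  cos(y)

so (-3sin(x)) + (cos(y))·y' = 0, and therefore
  dy/dx = -(-3sin(x))/(cos(y)) = 3sin(x)/cos(y)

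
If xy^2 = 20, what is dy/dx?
Differentiate both sides with respect to x, treating y as y(x). By the chain rule, any term containing y contributes a factor of y' = dy/dx when we differentiate it.

Move every term to one side and write the relation as F(x, y) = 0. Term by term,
  d/dx[xy^2] = 2xy·y' + y^2
  d/dx[-20] = 0

The pieces without y' make up ∂F/∂x and the coefficient of y' is ∂F/∂y:
  ∂F/∂x = y^2,
  ∂F/∂y = 2xy.

Since d/dx[F] = ∂F/∂x + (∂F/∂y)·y' = 0, solve for y':
  (∂F/∂y)·y' = -∂F/∂x
  dy/dx = -(∂F/∂x)/(∂F/∂y) = -(y^2)/(2xy) = -y/(2x)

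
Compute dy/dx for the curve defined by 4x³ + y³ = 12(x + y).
Apply d/dx to both sides, remembering that y depends on x. Each occurrence of y therefore brings in a y' = dy/dx via the chain rule.

With F(x, y) equal to the left-hand side minus the right, differentiate F term by term:
  d/dx[4x^3] = 12x^2
  d/dx[-12x] = -12
  d/dx[y^3] = 3y^2·y'
  d/dx[-12y] = -12·y'
Adding these up, d/dx[F] = 0 becomes
  (12x^2 - 12) + (3y^2 - 12)·y' = 0,
so isolating y',
  dy/dx = -(12x^2 - 12)/(3y^2 - 12) = 4(1 - x^2)/(y^2 - 4)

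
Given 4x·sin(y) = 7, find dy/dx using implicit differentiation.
Differentiate the relation implicitly: treat y = y(x) and apply the chain rule, so every y-derivative picks up a y' = dy/dx factor.

With everything moved to the left-hand side, differentiate term by term:
  d/dx[4x·sin(y)] = 4x·y'·cos(y) + 4sin(y)
  d/dx[-7] = 0

Separating the contributions that come from x directly and those that come through y:
  without y':      4sin(y)
  multiplying y':  4x·cos(y)

so (4sin(y)) + (4x·cos(y))·y' = 0, and therefore
  dy/dx = -(4sin(y))/(4x·cos(y)) = -tan(y)/x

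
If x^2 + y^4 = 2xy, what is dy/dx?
Apply d/dx to both sides, remembering that y depends on x. Each occurrence of y therefore brings in a y' = dy/dx via the chain rule.

With F(x, y) equal to the left-hand side minus the right, differentiate F term by term:
  d/dx[x^2] = 2x
  d/dx[-2xy] = -2x·y' - 2y
  d/dx[y^4] = 4y^3·y'
Adding these up, d/dx[F] = 0 becomes
  (2x - 2y) + (-2x + 4y^3)·y' = 0,
so isolating y',
  dy/dx = -(2x - 2y)/(-2x + 4y^3) = (x - y)/(x - 2y^3)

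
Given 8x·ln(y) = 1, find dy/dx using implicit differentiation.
Differentiate both sides with respect to x, treating y as y(x). By the chain rule, any term containing y contributes a factor of y' = dy/dx when we differentiate it.

Move every term to one side and write the relation as F(x, y) = 0. Term by term,
  d/dx[8x·ln(y)] = 8x·y'/y + 8ln(y)
  d/dx[-1] = 0

The pieces without y' make up ∂F/∂x and the coefficient of y' is ∂F/∂y:
  ∂F/∂x = 8ln(y),
  ∂F/∂y = 8x/y.

Since d/dx[F] = ∂F/∂x + (∂F/∂y)·y' = 0, solve for y':
  (∂F/∂y)·y' = -∂F/∂x
  dy/dx = -(∂F/∂x)/(∂F/∂y) = -(8ln(y))/(8x/y) = -y·ln(y)/x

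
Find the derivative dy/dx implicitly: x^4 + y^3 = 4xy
Take d/dx of both sides. Since y is implicitly a function of x, the chain rule attaches a y' = dy/dx factor whenever we differentiate through y.

Set F(x, y) = (left side) − (right side), so the curve is F = 0. Differentiating each term of F:
  d/dx[x^4] = 4x^3
  d/dx[-4xy] = -4x·y' - 4y
  d/dx[y^3] = 3y^2·y'

Collecting, the y'-free part is the partial derivative in x and the y' coefficient is the partial derivative in y:
  ∂F/∂x = 4x^3 - 4y
  ∂F/∂y = -4x + 3y^2

so d/dx[F(x, y(x))] = ∂F/∂x + (∂F/∂y)·y' = 0. Rearranging,
  dy/dx = -(∂F/∂x)/(∂F/∂y) = -(4x^3 - 4y)/(-4x + 3y^2) = 4(x^3 - y)/(4x - 3y^2)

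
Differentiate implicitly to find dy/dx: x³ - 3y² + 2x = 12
Differentiate the relation implicitly: treat y = y(x) and apply the chain rule, so every y-derivative picks up a y' = dy/dx factor.

With everything moved to the left-hand side, differentiate term by term:
  d/dx[x^3] = 3x^2
  d/dx[2x] = 2
  d/dx[-3y^2] = -6y·y'
  d/dx[-12] = 0

Separating the contributions that come from x directly and those that come through y:
  without y':      3x^2 + 2
  multiplying y':  -6y

so (3x^2 + 2) + (-6y)·y' = 0, and therefore
  dy/dx = -(3x^2 + 2)/(-6y) = (3x^2 + 2)/(6y)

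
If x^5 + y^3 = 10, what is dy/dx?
Apply d/dx to both sides, remembering that y depends on x. Each occurrence of y therefore brings in a y' = dy/dx via the chain rule.

With F(x, y) equal to the left-hand side minus the right, differentiate F term by term:
  d/dx[x^5] = 5x^4
  d/dx[y^3] = 3y^2·y'
  d/dx[-10] = 0
Adding these up, d/dx[F] = 0 becomes
  (5x^4) + (3y^2)·y' = 0,
so isolating y',
  dy/dx = -(5x^4)/(3y^2) = -5x^4/(3y^2)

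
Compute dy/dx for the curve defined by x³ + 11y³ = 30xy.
Take d/dx of both sides. Since y is implicitly a function of x, the chain rule attaches a y' = dy/dx factor whenever we differentiate through y.

Set F(x, y) = (left side) − (right side), so the curve is F = 0. Differentiating each term of F:
  d/dx[x^3] = 3x^2
  d/dx[-30xy] = -30x·y' - 30y
  d/dx[11y^3] = 33y^2·y'

Collecting, the y'-free part is the partial derivative in x and the y' coefficient is the partial derivative in y:
  ∂F/∂x = 3x^2 - 30y
  ∂F/∂y = -30x + 33y^2

so d/dx[F(x, y(x))] = ∂F/∂x + (∂F/∂y)·y' = 0. Rearranging,
  dy/dx = -(∂F/∂x)/(∂F/∂y) = -(3x^2 - 30y)/(-30x + 33y^2) = (x^2 - 10y)/(10x - 11y^2)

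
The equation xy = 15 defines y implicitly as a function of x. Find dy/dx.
Take d/dx of both sides. Since y is implicitly a function of x, the chain rule attaches a y' = dy/dx factor whenever we differentiate through y.

Set F(x, y) = (left side) − (right side), so the curve is F = 0. Differentiating each term of F:
  d/dx[xy] = x·y' + y
  d/dx[-15] = 0

Collecting, the y'-free part is the partial derivative in x and the y' coefficient is the partial derivative in y:
  ∂F/∂x = y
  ∂F/∂y = x

so d/dx[F(x, y(x))] = ∂F/∂x + (∂F/∂y)·y' = 0. Rearranging,
  dy/dx = -(∂F/∂x)/(∂F/∂y) = -(y)/(x) = -y/x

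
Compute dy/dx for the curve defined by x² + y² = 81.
Differentiate both sides with respect to x, treating y as y(x). By the chain rule, any term containing y contributes a factor of y' = dy/dx when we differentiate it.

Move every term to one side and write the relation as F(x, y) = 0. Term by term,
  d/dx[x^2] = 2x
  d/dx[y^2] = 2y·y'
  d/dx[-81] = 0

The pieces without y' make up ∂F/∂x and the coefficient of y' is ∂F/∂y:
  ∂F/∂x = 2x,
  ∂F/∂y = 2y.

Since d/dx[F] = ∂F/∂x + (∂F/∂y)·y' = 0, solve for y':
  (∂F/∂y)·y' = -∂F/∂x
  dy/dx = -(∂F/∂x)/(∂F/∂y) = -(2x)/(2y) = -x/y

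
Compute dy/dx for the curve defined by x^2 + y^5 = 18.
Differentiate both sides with respect to x, treating y as y(x). By the chain rule, any term containing y contributes a factor of y' = dy/dx when we differentiate it.

Move every term to one side and write the relation as F(x, y) = 0. Term by term,
  d/dx[x^2] = 2x
  d/dx[y^5] = 5y^4·y'
  d/dx[-18] = 0

The pieces without y' make up ∂F/∂x and the coefficient of y' is ∂F/∂y:
  ∂F/∂x = 2x,
  ∂F/∂y = 5y^4.

Since d/dx[F] = ∂F/∂x + (∂F/∂y)·y' = 0, solve for y':
  (∂F/∂y)·y' = -∂F/∂x
  dy/dx = -(∂F/∂x)/(∂F/∂y) = -(2x)/(5y^4) = -2x/(5y^4)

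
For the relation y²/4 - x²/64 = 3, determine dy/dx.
Take d/dx of both sides. Since y is implicitly a function of x, the chain rule attaches a y' = dy/dx factor whenever we differentiate through y.

Set F(x, y) = (left side) − (right side), so the curve is F = 0. Differentiating each term of F:
  d/dx[-x^2/64] = -x/32
  d/dx[y^2/4] = y·y'/2
  d/dx[-3] = 0

Collecting, the y'-free part is the partial derivative in x and the y' coefficient is the partial derivative in y:
  ∂F/∂x = -x/32
  ∂F/∂y = y/2

so d/dx[F(x, y(x))] = ∂F/∂x + (∂F/∂y)·y' = 0. Rearranging,
  dy/dx = -(∂F/∂x)/(∂F/∂y) = -(-x/32)/(y/2) = x/(16y)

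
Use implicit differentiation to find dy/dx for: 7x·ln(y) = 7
Take d/dx of both sides. Since y is implicitly a function of x, the chain rule attaches a y' = dy/dx factor whenever we differentiate through y.

Set F(x, y) = (left side) − (right side), so the curve is F = 0. Differentiating each term of F:
  d/dx[7x·ln(y)] = 7x·y'/y + 7ln(y)
  d/dx[-7] = 0

Collecting, the y'-free part is the partial derivative in x and the y' coefficient is the partial derivative in y:
  ∂F/∂x = 7ln(y)
  ∂F/∂y = 7x/y

so d/dx[F(x, y(x))] = ∂F/∂x + (∂F/∂y)·y' = 0. Rearranging,
  dy/dx = -(∂F/∂x)/(∂F/∂y) = -(7ln(y))/(7x/y) = -y·ln(y)/x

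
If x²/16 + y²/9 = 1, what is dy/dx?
Apply d/dx to both sides, remembering that y depends on x. Each occurrence of y therefore brings in a y' = dy/dx via the chain rule.

With F(x, y) equal to the left-hand side minus the right, differentiate F term by term:
  d/dx[x^2/16] = x/8
  d/dx[y^2/9] = 2y·y'/9
  d/dx[-1] = 0
Adding these up, d/dx[F] = 0 becomes
  (x/8) + (2y/9)·y' = 0,
so isolating y',
  dy/dx = -(x/8)/(2y/9) = -9x/(16y)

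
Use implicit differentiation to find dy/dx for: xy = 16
Differentiate the relation implicitly: treat y = y(x) and apply the chain rule, so every y-derivative picks up a y' = dy/dx factor.

With everything moved to the left-hand side, differentiate term by term:
  d/dx[xy] = x·y' + y
  d/dx[-16] = 0

Separating the contributions that come from x directly and those that come through y:
  without y':      y
  multiplying y':  x

so (y) + (x)·y' = 0, and therefore
  dy/dx = -(y)/(x) = -y/x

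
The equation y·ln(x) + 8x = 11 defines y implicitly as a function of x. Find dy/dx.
Take d/dx of both sides. Since y is implicitly a function of x, the chain rule attaches a y' = dy/dx factor whenever we differentiate through y.

Set F(x, y) = (left side) − (right side), so the curve is F = 0. Differentiating each term of F:
  d/dx[8x] = 8
  d/dx[y·ln(x)] = y'·ln(x) + y/x
  d/dx[-11] = 0

Collecting, the y'-free part is the partial derivative in x and the y' coefficient is the partial derivative in y:
  ∂F/∂x = 8 + y/x
  ∂F/∂y = ln(x)

so d/dx[F(x, y(x))] = ∂F/∂x + (∂F/∂y)·y' = 0. Rearranging,
  dy/dx = -(∂F/∂x)/(∂F/∂y) = -(8 + y/x)/(ln(x))
        = -((8x + y)/x)/(ln(x)) = (-8x - y)/(x·ln(x))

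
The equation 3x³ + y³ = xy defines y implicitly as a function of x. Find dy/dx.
Apply d/dx to both sides, remembering that y depends on x. Each occurrence of y therefore brings in a y' = dy/dx via the chain rule.

With F(x, y) equal to the left-hand side minus the right, differentiate F term by term:
  d/dx[3x^3] = 9x^2
  d/dx[-xy] = -x·y' - y
  d/dx[y^3] = 3y^2·y'
Adding these up, d/dx[F] = 0 becomes
  (9x^2 - y) + (-x + 3y^2)·y' = 0,
so isolating y',
  dy/dx = -(9x^2 - y)/(-x + 3y^2) = (9x^2 - y)/(x - 3y^2)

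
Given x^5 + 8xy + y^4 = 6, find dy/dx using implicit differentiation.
Differentiate the relation implicitly: treat y = y(x) and apply the chain rule, so every y-derivative picks up a y' = dy/dx factor.

With everything moved to the left-hand side, differentiate term by term:
  d/dx[x^5] = 5x^4
  d/dx[8xy] = 8x·y' + 8y
  d/dx[y^4] = 4y^3·y'
  d/dx[-6] = 0

Separating the contributions that come from x directly and those that come through y:
  without y':      5x^4 + 8y
  multiplying y':  8x + 4y^3

so (5x^4 + 8y) + (8x + 4y^3)·y' = 0, and therefore
  dy/dx = -(5x^4 + 8y)/(8x + 4y^3) = (-5x^4 - 8y)/(4(2x + y^3))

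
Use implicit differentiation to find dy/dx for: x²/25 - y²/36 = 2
Differentiate both sides with respect to x, treating y as y(x). By the chain rule, any term containing y contributes a factor of y' = dy/dx when we differentiate it.

Move every term to one side and write the relation as F(x, y) = 0. Term by term,
  d/dx[x^2/25] = 2x/25
  d/dx[-y^2/36] = -y·y'/18
  d/dx[-2] = 0

The pieces without y' make up ∂F/∂x and the coefficient of y' is ∂F/∂y:
  ∂F/∂x = 2x/25,
  ∂F/∂y = -y/18.

Since d/dx[F] = ∂F/∂x + (∂F/∂y)·y' = 0, solve for y':
  (∂F/∂y)·y' = -∂F/∂x
  dy/dx = -(∂F/∂x)/(∂F/∂y) = -(2x/25)/(-y/18) = 36x/(25y)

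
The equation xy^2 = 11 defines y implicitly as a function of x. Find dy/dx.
Differentiate the relation implicitly: treat y = y(x) and apply the chain rule, so every y-derivative picks up a y' = dy/dx factor.

With everything moved to the left-hand side, differentiate term by term:
  d/dx[xy^2] = 2xy·y' + y^2
  d/dx[-11] = 0

Separating the contributions that come from x directly and those that come through y:
  without y':      y^2
  multiplying y':  2xy

so (y^2) + (2xy)·y' = 0, and therefore
  dy/dx = -(y^2)/(2xy) = -y/(2x)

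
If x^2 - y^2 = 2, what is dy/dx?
Apply d/dx to both sides, remembering that y depends on x. Each occurrence of y therefore brings in a y' = dy/dx via the chain rule.

With F(x, y) equal to the left-hand side minus the right, differentiate F term by term:
  d/dx[x^2] = 2x
  d/dx[-y^2] = -2y·y'
  d/dx[-2] = 0
Adding these up, d/dx[F] = 0 becomes
  (2x) + (-2y)·y' = 0,
so isolating y',
  dy/dx = -(2x)/(-2y) = x/y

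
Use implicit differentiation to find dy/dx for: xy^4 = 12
Take d/dx of both sides. Since y is implicitly a function of x, the chain rule attaches a y' = dy/dx factor whenever we differentiate through y.

Set F(x, y) = (left side) − (right side), so the curve is F = 0. Differentiating each term of F:
  d/dx[xy^4] = 4xy^3·y' + y^4
  d/dx[-12] = 0

Collecting, the y'-free part is the partial derivative in x and the y' coefficient is the partial derivative in y:
  ∂F/∂x = y^4
  ∂F/∂y = 4xy^3

so d/dx[F(x, y(x))] = ∂F/∂x + (∂F/∂y)·y' = 0. Rearranging,
  dy/dx = -(∂F/∂x)/(∂F/∂y) = -(y^4)/(4xy^3) = -y/(4x)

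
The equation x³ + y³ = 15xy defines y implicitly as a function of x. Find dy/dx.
Differentiate both sides with respect to x, treating y as y(x). By the chain rule, any term containing y contributes a factor of y' = dy/dx when we differentiate it.

Move every term to one side and write the relation as F(x, y) = 0. Term by term,
  d/dx[x^3] = 3x^2
  d/dx[-15xy] = -15x·y' - 15y
  d/dx[y^3] = 3y^2·y'

The pieces without y' make up ∂F/∂x and the coefficient of y' is ∂F/∂y:
  ∂F/∂x = 3x^2 - 15y,
  ∂F/∂y = -15x + 3y^2.

Since d/dx[F] = ∂F/∂x + (∂F/∂y)·y' = 0, solve for y':
  (∂F/∂y)·y' = -∂F/∂x
  dy/dx = -(∂F/∂x)/(∂F/∂y) = -(3x^2 - 15y)/(-15x + 3y^2) = (x^2 - 5y)/(5x - y^2)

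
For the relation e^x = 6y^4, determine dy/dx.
Differentiate both sides with respect to x, treating y as y(x). By the chain rule, any term containing y contributes a factor of y' = dy/dx when we differentiate it.

Move every term to one side and write the relation as F(x, y) = 0. Term by term,
  d/dx[-6y^4] = -24y^3·y'
  d/dx[e^(x)] = e^(x)

The pieces without y' make up ∂F/∂x and the coefficient of y' is ∂F/∂y:
  ∂F/∂x = e^(x),
  ∂F/∂y = -24y^3.

Since d/dx[F] = ∂F/∂x + (∂F/∂y)·y' = 0, solve for y':
  (∂F/∂y)·y' = -∂F/∂x
  dy/dx = -(∂F/∂x)/(∂F/∂y) = -(e^(x))/(-24y^3) = e^(x)/(24y^3)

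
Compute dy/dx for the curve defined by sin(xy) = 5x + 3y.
Differentiate both sides with respect to x, treating y as y(x). By the chain rule, any term containing y contributes a factor of y' = dy/dx when we differentiate it.

Move every term to one side and write the relation as F(x, y) = 0. Term by term,
  d/dx[-5x] = -5
  d/dx[-3y] = -3·y'
  d/dx[sin(xy)] = (x·y' + y)·cos(xy)

The pieces without y' make up ∂F/∂x and the coefficient of y' is ∂F/∂y:
  ∂F/∂x = y·cos(xy) - 5,
  ∂F/∂y = x·cos(xy) - 3.

Since d/dx[F] = ∂F/∂x + (∂F/∂y)·y' = 0, solve for y':
  (∂F/∂y)·y' = -∂F/∂x
  dy/dx = -(∂F/∂x)/(∂F/∂y) = -(y·cos(xy) - 5)/(x·cos(xy) - 3) = (-y·cos(xy) + 5)/(x·cos(xy) - 3)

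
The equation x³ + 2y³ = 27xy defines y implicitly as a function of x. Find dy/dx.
Take d/dx of both sides. Since y is implicitly a function of x, the chain rule attaches a y' = dy/dx factor whenever we differentiate through y.

Set F(x, y) = (left side) − (right side), so the curve is F = 0. Differentiating each term of F:
  d/dx[x^3] = 3x^2
  d/dx[-27xy] = -27x·y' - 27y
  d/dx[2y^3] = 6y^2·y'

Collecting, the y'-free part is the partial derivative in x and the y' coefficient is the partial derivative in y:
  ∂F/∂x = 3x^2 - 27y
  ∂F/∂y = -27x + 6y^2

so d/dx[F(x, y(x))] = ∂F/∂x + (∂F/∂y)·y' = 0. Rearranging,
  dy/dx = -(∂F/∂x)/(∂F/∂y) = -(3x^2 - 27y)/(-27x + 6y^2) = (x^2 - 9y)/(9x - 2y^2)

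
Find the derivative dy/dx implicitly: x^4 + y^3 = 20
Take d/dx of both sides. Since y is implicitly a function of x, the chain rule attaches a y' = dy/dx factor whenever we differentiate through y.

Set F(x, y) = (left side) − (right side), so the curve is F = 0. Differentiating each term of F:
  d/dx[x^4] = 4x^3
  d/dx[y^3] = 3y^2·y'
  d/dx[-20] = 0

Collecting, the y'-free part is the partial derivative in x and the y' coefficient is the partial derivative in y:
  ∂F/∂x = 4x^3
  ∂F/∂y = 3y^2

so d/dx[F(x, y(x))] = ∂F/∂x + (∂F/∂y)·y' = 0. Rearranging,
  dy/dx = -(∂F/∂x)/(∂F/∂y) = -(4x^3)/(3y^2) = -4x^3/(3y^2)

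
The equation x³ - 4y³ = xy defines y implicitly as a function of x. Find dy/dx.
Differentiate the relation implicitly: treat y = y(x) and apply the chain rule, so every y-derivative picks up a y' = dy/dx factor.

With everything moved to the left-hand side, differentiate term by term:
  d/dx[x^3] = 3x^2
  d/dx[-xy] = -x·y' - y
  d/dx[-4y^3] = -12y^2·y'

Separating the contributions that come from x directly and those that come through y:
  without y':      3x^2 - y
  multiplying y':  -x - 12y^2

so (3x^2 - y) + (-x - 12y^2)·y' = 0, and therefore
  dy/dx = -(3x^2 - y)/(-x - 12y^2) = (3x^2 - y)/(x + 12y^2)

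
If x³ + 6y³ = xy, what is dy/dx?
Differentiate the relation implicitly: treat y = y(x) and apply the chain rule, so every y-derivative picks up a y' = dy/dx factor.

With everything moved to the left-hand side, differentiate term by term:
  d/dx[x^3] = 3x^2
  d/dx[-xy] = -x·y' - y
  d/dx[6y^3] = 18y^2·y'

Separating the contributions that come from x directly and those that come through y:
  without y':      3x^2 - y
  multiplying y':  -x + 18y^2

so (3x^2 - y) + (-x + 18y^2)·y' = 0, and therefore
  dy/dx = -(3x^2 - y)/(-x + 18y^2) = (3x^2 - y)/(x - 18y^2)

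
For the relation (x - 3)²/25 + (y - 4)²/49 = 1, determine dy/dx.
Differentiate the relation implicitly: treat y = y(x) and apply the chain rule, so every y-derivative picks up a y' = dy/dx factor.

With everything moved to the left-hand side, differentiate term by term:
  d/dx[(x - 3)^2/25] = 2x/25 - 6/25
  d/dx[(y - 4)^2/49] = 2·y'(y - 4)/49
  d/dx[-1] = 0

Separating the contributions that come from x directly and those that come through y:
  without y':      2x/25 - 6/25
  multiplying y':  2y/49 - 8/49

so (2x/25 - 6/25) + (2y/49 - 8/49)·y' = 0, and therefore
  dy/dx = -(2x/25 - 6/25)/(2y/49 - 8/49)
        = -(2(x - 3)/25)/(2(y - 4)/49) = 49(3 - x)/(25(y - 4))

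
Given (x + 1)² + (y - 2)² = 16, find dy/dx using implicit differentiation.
Apply d/dx to both sides, remembering that y depends on x. Each occurrence of y therefore brings in a y' = dy/dx via the chain rule.

With F(x, y) equal to the left-hand side minus the right, differentiate F term by term:
  d/dx[(x + 1)^2] = 2x + 2
  d/dx[(y - 2)^2] = 2·y'(y - 2)
  d/dx[-16] = 0
Adding these up, d/dx[F] = 0 becomes
  (2x + 2) + (2y - 4)·y' = 0,
so isolating y',
  dy/dx = -(2x + 2)/(2y - 4) = (-x - 1)/(y - 2)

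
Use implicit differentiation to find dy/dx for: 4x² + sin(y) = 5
Take d/dx of both sides. Since y is implicitly a function of x, the chain rule attaches a y' = dy/dx factor whenever we differentiate through y.

Set F(x, y) = (left side) − (right side), so the curve is F = 0. Differentiating each term of F:
  d/dx[4x^2] = 8x
  d/dx[sin(y)] = y'·cos(y)
  d/dx[-5] = 0

Collecting, the y'-free part is the partial derivative in x and the y' coefficient is the partial derivative in y:
  ∂F/∂x = 8x
  ∂F/∂y = cos(y)

so d/dx[F(x, y(x))] = ∂F/∂x + (∂F/∂y)·y' = 0. Rearranging,
  dy/dx = -(∂F/∂x)/(∂F/∂y) = -(8x)/(cos(y)) = -8x/cos(y)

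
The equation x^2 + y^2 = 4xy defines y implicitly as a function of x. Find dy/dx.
Differentiate both sides with respect to x, treating y as y(x). By the chain rule, any term containing y contributes a factor of y' = dy/dx when we differentiate it.

Move every term to one side and write the relation as F(x, y) = 0. Term by term,
  d/dx[x^2] = 2x
  d/dx[-4xy] = -4x·y' - 4y
  d/dx[y^2] = 2y·y'

The pieces without y' make up ∂F/∂x and the coefficient of y' is ∂F/∂y:
  ∂F/∂x = 2x - 4y,
  ∂F/∂y = -4x + 2y.

Since d/dx[F] = ∂F/∂x + (∂F/∂y)·y' = 0, solve for y':
  (∂F/∂y)·y' = -∂F/∂x
  dy/dx = -(∂F/∂x)/(∂F/∂y) = -(2x - 4y)/(-4x + 2y) = (x - 2y)/(2x - y)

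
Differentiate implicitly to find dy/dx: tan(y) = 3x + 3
Differentiate both sides with respect to x, treating y as y(x). By the chain rule, any term containing y contributes a factor of y' = dy/dx when we differentiate it.

Move every term to one side and write the relation as F(x, y) = 0. Term by term,
  d/dx[-3x] = -3
  d/dx[tan(y)] = y'(tan(y)^2 + 1)
  d/dx[-3] = 0

The pieces without y' make up ∂F/∂x and the coefficient of y' is ∂F/∂y:
  ∂F/∂x = -3,
  ∂F/∂y = tan(y)^2 + 1.

Since d/dx[F] = ∂F/∂x + (∂F/∂y)·y' = 0, solve for y':
  (∂F/∂y)·y' = -∂F/∂x
  dy/dx = -(∂F/∂x)/(∂F/∂y) = -(-3)/(tan(y)^2 + 1) = 3cos(y)^2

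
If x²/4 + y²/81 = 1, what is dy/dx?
Take d/dx of both sides. Since y is implicitly a function of x, the chain rule attaches a y' = dy/dx factor whenever we differentiate through y.

Set F(x, y) = (left side) − (right side), so the curve is F = 0. Differentiating each term of F:
  d/dx[x^2/4] = x/2
  d/dx[y^2/81] = 2y·y'/81
  d/dx[-1] = 0

Collecting, the y'-free part is the partial derivative in x and the y' coefficient is the partial derivative in y:
  ∂F/∂x = x/2
  ∂F/∂y = 2y/81

so d/dx[F(x, y(x))] = ∂F/∂x + (∂F/∂y)·y' = 0. Rearranging,
  dy/dx = -(∂F/∂x)/(∂F/∂y) = -(x/2)/(2y/81) = -81x/(4y)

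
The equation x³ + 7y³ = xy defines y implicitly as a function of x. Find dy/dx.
Differentiate both sides with respect to x, treating y as y(x). By the chain rule, any term containing y contributes a factor of y' = dy/dx when we differentiate it.

Move every term to one side and write the relation as F(x, y) = 0. Term by term,
  d/dx[x^3] = 3x^2
  d/dx[-xy] = -x·y' - y
  d/dx[7y^3] = 21y^2·y'

The pieces without y' make up ∂F/∂x and the coefficient of y' is ∂F/∂y:
  ∂F/∂x = 3x^2 - y,
  ∂F/∂y = -x + 21y^2.

Since d/dx[F] = ∂F/∂x + (∂F/∂y)·y' = 0, solve for y':
  (∂F/∂y)·y' = -∂F/∂x
  dy/dx = -(∂F/∂x)/(∂F/∂y) = -(3x^2 - y)/(-x + 21y^2) = (3x^2 - y)/(x - 21y^2)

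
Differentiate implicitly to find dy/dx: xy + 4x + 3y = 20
Differentiate the relation implicitly: treat y = y(x) and apply the chain rule, so every y-derivative picks up a y' = dy/dx factor.

With everything moved to the left-hand side, differentiate term by term:
  d/dx[xy] = x·y' + y
  d/dx[4x] = 4
  d/dx[3y] = 3·y'
  d/dx[-20] = 0

Separating the contributions that come from x directly and those that come through y:
  without y':      y + 4
  multiplying y':  x + 3

so (y + 4) + (x + 3)·y' = 0, and therefore
  dy/dx = -(y + 4)/(x + 3) = (-y - 4)/(x + 3)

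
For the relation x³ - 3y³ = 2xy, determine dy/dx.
Take d/dx of both sides. Since y is implicitly a function of x, the chain rule attaches a y' = dy/dx factor whenever we differentiate through y.

Set F(x, y) = (left side) − (right side), so the curve is F = 0. Differentiating each term of F:
  d/dx[x^3] = 3x^2
  d/dx[-2xy] = -2x·y' - 2y
  d/dx[-3y^3] = -9y^2·y'

Collecting, the y'-free part is the partial derivative in x and the y' coefficient is the partial derivative in y:
  ∂F/∂x = 3x^2 - 2y
  ∂F/∂y = -2x - 9y^2

so d/dx[F(x, y(x))] = ∂F/∂x + (∂F/∂y)·y' = 0. Rearranging,
  dy/dx = -(∂F/∂x)/(∂F/∂y) = -(3x^2 - 2y)/(-2x - 9y^2) = (3x^2 - 2y)/(2x + 9y^2)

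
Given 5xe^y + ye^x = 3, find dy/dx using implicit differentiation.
Take d/dx of both sides. Since y is implicitly a function of x, the chain rule attaches a y' = dy/dx factor whenever we differentiate through y.

Set F(x, y) = (left side) − (right side), so the curve is F = 0. Differentiating each term of F:
  d/dx[5x·e^(y)] = 5x·y'·e^(y) + 5e^(y)
  d/dx[y·e^(x)] = y·e^(x) + y'·e^(x)
  d/dx[-3] = 0

Collecting, the y'-free part is the partial derivative in x and the y' coefficient is the partial derivative in y:
  ∂F/∂x = y·e^(x) + 5e^(y)
  ∂F/∂y = 5x·e^(y) + e^(x)

so d/dx[F(x, y(x))] = ∂F/∂x + (∂F/∂y)·y' = 0. Rearranging,
  dy/dx = -(∂F/∂x)/(∂F/∂y) = -(y·e^(x) + 5e^(y))/(5x·e^(y) + e^(x)) = (-y·e^(x) - 5e^(y))/(5x·e^(y) + e^(x))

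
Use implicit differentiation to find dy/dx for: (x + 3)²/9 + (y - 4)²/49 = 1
Differentiate the relation implicitly: treat y = y(x) and apply the chain rule, so every y-derivative picks up a y' = dy/dx factor.

With everything moved to the left-hand side, differentiate term by term:
  d/dx[(x + 3)^2/9] = 2x/9 + 2/3
  d/dx[(y - 4)^2/49] = 2·y'(y - 4)/49
  d/dx[-1] = 0

Separating the contributions that come from x directly and those that come through y:
  without y':      2x/9 + 2/3
  multiplying y':  2y/49 - 8/49

so (2x/9 + 2/3) + (2y/49 - 8/49)·y' = 0, and therefore
  dy/dx = -(2x/9 + 2/3)/(2y/49 - 8/49)
        = -(2(x + 3)/9)/(2(y - 4)/49) = 49(-x - 3)/(9(y - 4))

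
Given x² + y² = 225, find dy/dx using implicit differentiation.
Take d/dx of both sides. Since y is implicitly a function of x, the chain rule attaches a y' = dy/dx factor whenever we differentiate through y.

Set F(x, y) = (left side) − (right side), so the curve is F = 0. Differentiating each term of F:
  d/dx[x^2] = 2x
  d/dx[y^2] = 2y·y'
  d/dx[-225] = 0

Collecting, the y'-free part is the partial derivative in x and the y' coefficient is the partial derivative in y:
  ∂F/∂x = 2x
  ∂F/∂y = 2y

so d/dx[F(x, y(x))] = ∂F/∂x + (∂F/∂y)·y' = 0. Rearranging,
  dy/dx = -(∂F/∂x)/(∂F/∂y) = -(2x)/(2y) = -x/y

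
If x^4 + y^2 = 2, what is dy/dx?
Differentiate both sides with respect to x, treating y as y(x). By the chain rule, any term containing y contributes a factor of y' = dy/dx when we differentiate it.

Move every term to one side and write the relation as F(x, y) = 0. Term by term,
  d/dx[x^4] = 4x^3
  d/dx[y^2] = 2y·y'
  d/dx[-2] = 0

The pieces without y' make up ∂F/∂x and the coefficient of y' is ∂F/∂y:
  ∂F/∂x = 4x^3,
  ∂F/∂y = 2y.

Since d/dx[F] = ∂F/∂x + (∂F/∂y)·y' = 0, solve for y':
  (∂F/∂y)·y' = -∂F/∂x
  dy/dx = -(∂F/∂x)/(∂F/∂y) = -(4x^3)/(2y) = -2x^3/y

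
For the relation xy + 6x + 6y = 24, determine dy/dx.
Take d/dx of both sides. Since y is implicitly a function of x, the chain rule attaches a y' = dy/dx factor whenever we differentiate through y.

Set F(x, y) = (left side) − (right side), so the curve is F = 0. Differentiating each term of F:
  d/dx[xy] = x·y' + y
  d/dx[6x] = 6
  d/dx[6y] = 6·y'
  d/dx[-24] = 0

Collecting, the y'-free part is the partial derivative in x and the y' coefficient is the partial derivative in y:
  ∂F/∂x = y + 6
  ∂F/∂y = x + 6

so d/dx[F(x, y(x))] = ∂F/∂x + (∂F/∂y)·y' = 0. Rearranging,
  dy/dx = -(∂F/∂x)/(∂F/∂y) = -(y + 6)/(x + 6) = (-y - 6)/(x + 6)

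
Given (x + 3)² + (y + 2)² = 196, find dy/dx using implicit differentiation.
Apply d/dx to both sides, remembering that y depends on x. Each occurrence of y therefore brings in a y' = dy/dx via the chain rule.

With F(x, y) equal to the left-hand side minus the right, differentiate F term by term:
  d/dx[(x + 3)^2] = 2x + 6
  d/dx[(y + 2)^2] = 2·y'(y + 2)
  d/dx[-196] = 0
Adding these up, d/dx[F] = 0 becomes
  (2x + 6) + (2y + 4)·y' = 0,
so isolating y',
  dy/dx = -(2x + 6)/(2y + 4) = (-x - 3)/(y + 2)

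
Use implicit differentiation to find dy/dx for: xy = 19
Apply d/dx to both sides, remembering that y depends on x. Each occurrence of y therefore brings in a y' = dy/dx via the chain rule.

With F(x, y) equal to the left-hand side minus the right, differentiate F term by term:
  d/dx[xy] = x·y' + y
  d/dx[-19] = 0
Adding these up, d/dx[F] = 0 becomes
  (y) + (x)·y' = 0,
so isolating y',
  dy/dx = -(y)/(x) = -y/x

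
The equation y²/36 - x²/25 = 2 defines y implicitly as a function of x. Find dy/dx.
Differentiate the relation implicitly: treat y = y(x) and apply the chain rule, so every y-derivative picks up a y' = dy/dx factor.

With everything moved to the left-hand side, differentiate term by term:
  d/dx[-x^2/25] = -2x/25
  d/dx[y^2/36] = y·y'/18
  d/dx[-2] = 0

Separating the contributions that come from x directly and those that come through y:
  without y':      -2x/25
  multiplying y':  y/18

so (-2x/25) + (y/18)·y' = 0, and therefore
  dy/dx = -(-2x/25)/(y/18) = 36x/(25y)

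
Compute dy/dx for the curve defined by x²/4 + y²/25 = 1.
Take d/dx of both sides. Since y is implicitly a function of x, the chain rule attaches a y' = dy/dx factor whenever we differentiate through y.

Set F(x, y) = (left side) − (right side), so the curve is F = 0. Differentiating each term of F:
  d/dx[x^2/4] = x/2
  d/dx[y^2/25] = 2y·y'/25
  d/dx[-1] = 0

Collecting, the y'-free part is the partial derivative in x and the y' coefficient is the partial derivative in y:
  ∂F/∂x = x/2
  ∂F/∂y = 2y/25

so d/dx[F(x, y(x))] = ∂F/∂x + (∂F/∂y)·y' = 0. Rearranging,
  dy/dx = -(∂F/∂x)/(∂F/∂y) = -(x/2)/(2y/25) = -25x/(4y)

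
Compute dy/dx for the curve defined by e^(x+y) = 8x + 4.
Apply d/dx to both sides, remembering that y depends on x. Each occurrence of y therefore brings in a y' = dy/dx via the chain rule.

With F(x, y) equal to the left-hand side minus the right, differentiate F term by term:
  d/dx[-8x] = -8
  d/dx[e^(x + y)] = (y' + 1)·e^(x + y)
  d/dx[-4] = 0
Adding these up, d/dx[F] = 0 becomes
  (e^(x + y) - 8) + (e^(x + y))·y' = 0,
so isolating y',
  dy/dx = -(e^(x + y) - 8)/(e^(x + y)) = 8e^(-x - y) - 1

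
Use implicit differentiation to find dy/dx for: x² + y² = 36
Apply d/dx to both sides, remembering that y depends on x. Each occurrence of y therefore brings in a y' = dy/dx via the chain rule.

With F(x, y) equal to the left-hand side minus the right, differentiate F term by term:
  d/dx[x^2] = 2x
  d/dx[y^2] = 2y·y'
  d/dx[-36] = 0
Adding these up, d/dx[F] = 0 becomes
  (2x) + (2y)·y' = 0,
so isolating y',
  dy/dx = -(2x)/(2y) = -x/y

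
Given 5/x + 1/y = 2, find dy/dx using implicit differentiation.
Take d/dx of both sides. Since y is implicitly a function of x, the chain rule attaches a y' = dy/dx factor whenever we differentiate through y.

Set F(x, y) = (left side) − (right side), so the curve is F = 0. Differentiating each term of F:
  d/dx[1/y] = -y'/y^2
  d/dx[5/x] = -5/x^2
  d/dx[-2] = 0

Collecting, the y'-free part is the partial derivative in x and the y' coefficient is the partial derivative in y:
  ∂F/∂x = -5/x^2
  ∂F/∂y = -1/y^2

so d/dx[F(x, y(x))] = ∂F/∂x + (∂F/∂y)·y' = 0. Rearranging,
  dy/dx = -(∂F/∂x)/(∂F/∂y) = -(-5/x^2)/(-1/y^2) = -5y^2/x^2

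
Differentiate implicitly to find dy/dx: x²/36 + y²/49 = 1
Take d/dx of both sides. Since y is implicitly a function of x, the chain rule attaches a y' = dy/dx factor whenever we differentiate through y.

Set F(x, y) = (left side) − (right side), so the curve is F = 0. Differentiating each term of F:
  d/dx[x^2/36] = x/18
  d/dx[y^2/49] = 2y·y'/49
  d/dx[-1] = 0

Collecting, the y'-free part is the partial derivative in x and the y' coefficient is the partial derivative in y:
  ∂F/∂x = x/18
  ∂F/∂y = 2y/49

so d/dx[F(x, y(x))] = ∂F/∂x + (∂F/∂y)·y' = 0. Rearranging,
  dy/dx = -(∂F/∂x)/(∂F/∂y) = -(x/18)/(2y/49) = -49x/(36y)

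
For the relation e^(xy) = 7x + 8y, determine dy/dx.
Differentiate both sides with respect to x, treating y as y(x). By the chain rule, any term containing y contributes a factor of y' = dy/dx when we differentiate it.

Move every term to one side and write the relation as F(x, y) = 0. Term by term,
  d/dx[-7x] = -7
  d/dx[-8y] = -8·y'
  d/dx[e^(xy)] = (x·y' + y)·e^(xy)

The pieces without y' make up ∂F/∂x and the coefficient of y' is ∂F/∂y:
  ∂F/∂x = y·e^(xy) - 7,
  ∂F/∂y = x·e^(xy) - 8.

Since d/dx[F] = ∂F/∂x + (∂F/∂y)·y' = 0, solve for y':
  (∂F/∂y)·y' = -∂F/∂x
  dy/dx = -(∂F/∂x)/(∂F/∂y) = -(y·e^(xy) - 7)/(x·e^(xy) - 8) = (-y·e^(xy) + 7)/(x·e^(xy) - 8)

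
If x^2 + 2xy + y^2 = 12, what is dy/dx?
Apply d/dx to both sides, remembering that y depends on x. Each occurrence of y therefore brings in a y' = dy/dx via the chain rule.

With F(x, y) equal to the left-hand side minus the right, differentiate F term by term:
  d/dx[x^2] = 2x
  d/dx[2xy] = 2x·y' + 2y
  d/dx[y^2] = 2y·y'
  d/dx[-12] = 0
Adding these up, d/dx[F] = 0 becomes
  (2x + 2y) + (2x + 2y)·y' = 0,
so isolating y',
  dy/dx = -(2x + 2y)/(2x + 2y) = -1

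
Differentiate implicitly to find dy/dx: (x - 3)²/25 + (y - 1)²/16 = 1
Apply d/dx to both sides, remembering that y depends on x. Each occurrence of y therefore brings in a y' = dy/dx via the chain rule.

With F(x, y) equal to the left-hand side minus the right, differentiate F term by term:
  d/dx[(x - 3)^2/25] = 2x/25 - 6/25
  d/dx[(y - 1)^2/16] = y'(y - 1)/8
  d/dx[-1] = 0
Adding these up, d/dx[F] = 0 becomes
  (2x/25 - 6/25) + (y/8 - 1/8)·y' = 0,
so isolating y',
  dy/dx = -(2x/25 - 6/25)/(y/8 - 1/8)
        = -(2(x - 3)/25)/((y - 1)/8) = 16(3 - x)/(25(y - 1))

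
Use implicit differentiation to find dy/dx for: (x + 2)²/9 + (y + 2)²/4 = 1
Differentiate the relation implicitly: treat y = y(x) and apply the chain rule, so every y-derivative picks up a y' = dy/dx factor.

With everything moved to the left-hand side, differentiate term by term:
  d/dx[(x + 2)^2/9] = 2x/9 + 4/9
  d/dx[(y + 2)^2/4] = y'(y + 2)/2
  d/dx[-1] = 0

Separating the contributions that come from x directly and those that come through y:
  without y':      2x/9 + 4/9
  multiplying y':  y/2 + 1

so (2x/9 + 4/9) + (y/2 + 1)·y' = 0, and therefore
  dy/dx = -(2x/9 + 4/9)/(y/2 + 1)
        = -(2(x + 2)/9)/((y + 2)/2) = 4(-x - 2)/(9(y + 2))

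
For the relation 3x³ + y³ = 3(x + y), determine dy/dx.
Take d/dx of both sides. Since y is implicitly a function of x, the chain rule attaches a y' = dy/dx factor whenever we differentiate through y.

Set F(x, y) = (left side) − (right side), so the curve is F = 0. Differentiating each term of F:
  d/dx[3x^3] = 9x^2
  d/dx[-3x] = -3
  d/dx[y^3] = 3y^2·y'
  d/dx[-3y] = -3·y'

Collecting, the y'-free part is the partial derivative in x and the y' coefficient is the partial derivative in y:
  ∂F/∂x = 9x^2 - 3
  ∂F/∂y = 3y^2 - 3

so d/dx[F(x, y(x))] = ∂F/∂x + (∂F/∂y)·y' = 0. Rearranging,
  dy/dx = -(∂F/∂x)/(∂F/∂y) = -(9x^2 - 3)/(3y^2 - 3) = (1 - 3x^2)/(y^2 - 1)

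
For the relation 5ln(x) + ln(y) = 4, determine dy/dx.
Differentiate the relation implicitly: treat y = y(x) and apply the chain rule, so every y-derivative picks up a y' = dy/dx factor.

With everything moved to the left-hand side, differentiate term by term:
  d/dx[5ln(x)] = 5/x
  d/dx[ln(y)] = y'/y
  d/dx[-4] = 0

Separating the contributions that come from x directly and those that come through y:
  without y':      5/x
  multiplying y':  1/y

so (5/x) + (1/y)·y' = 0, and therefore
  dy/dx = -(5/x)/(1/y) = -5y/x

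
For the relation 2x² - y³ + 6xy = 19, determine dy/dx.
Differentiate the relation implicitly: treat y = y(x) and apply the chain rule, so every y-derivative picks up a y' = dy/dx factor.

With everything moved to the left-hand side, differentiate term by term:
  d/dx[2x^2] = 4x
  d/dx[6xy] = 6x·y' + 6y
  d/dx[-y^3] = -3y^2·y'
  d/dx[-19] = 0

Separating the contributions that come from x directly and those that come through y:
  without y':      4x + 6y
  multiplying y':  6x - 3y^2

so (4x + 6y) + (6x - 3y^2)·y' = 0, and therefore
  dy/dx = -(4x + 6y)/(6x - 3y^2) = 2(-2x - 3y)/(3(2x - y^2))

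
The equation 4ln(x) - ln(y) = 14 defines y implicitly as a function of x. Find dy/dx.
Take d/dx of both sides. Since y is implicitly a function of x, the chain rule attaches a y' = dy/dx factor whenever we differentiate through y.

Set F(x, y) = (left side) − (right side), so the curve is F = 0. Differentiating each term of F:
  d/dx[4ln(x)] = 4/x
  d/dx[-ln(y)] = -y'/y
  d/dx[-14] = 0

Collecting, the y'-free part is the partial derivative in x and the y' coefficient is the partial derivative in y:
  ∂F/∂x = 4/x
  ∂F/∂y = -1/y

so d/dx[F(x, y(x))] = ∂F/∂x + (∂F/∂y)·y' = 0. Rearranging,
  dy/dx = -(∂F/∂x)/(∂F/∂y) = -(4/x)/(-1/y) = 4y/x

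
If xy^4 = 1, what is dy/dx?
Differentiate both sides with respect to x, treating y as y(x). By the chain rule, any term containing y contributes a factor of y' = dy/dx when we differentiate it.

Move every term to one side and write the relation as F(x, y) = 0. Term by term,
  d/dx[xy^4] = 4xy^3·y' + y^4
  d/dx[-1] = 0

The pieces without y' make up ∂F/∂x and the coefficient of y' is ∂F/∂y:
  ∂F/∂x = y^4,
  ∂F/∂y = 4xy^3.

Since d/dx[F] = ∂F/∂x + (∂F/∂y)·y' = 0, solve for y':
  (∂F/∂y)·y' = -∂F/∂x
  dy/dx = -(∂F/∂x)/(∂F/∂y) = -(y^4)/(4xy^3) = -y/(4x)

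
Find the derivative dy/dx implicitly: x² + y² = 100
Apply d/dx to both sides, remembering that y depends on x. Each occurrence of y therefore brings in a y' = dy/dx via the chain rule.

With F(x, y) equal to the left-hand side minus the right, differentiate F term by term:
  d/dx[x^2] = 2x
  d/dx[y^2] = 2y·y'
  d/dx[-100] = 0
Adding these up, d/dx[F] = 0 becomes
  (2x) + (2y)·y' = 0,
so isolating y',
  dy/dx = -(2x)/(2y) = -x/y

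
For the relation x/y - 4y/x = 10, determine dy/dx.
Take d/dx of both sides. Since y is implicitly a function of x, the chain rule attaches a y' = dy/dx factor whenever we differentiate through y.

Set F(x, y) = (left side) − (right side), so the curve is F = 0. Differentiating each term of F:
  d/dx[x/y] = -x·y'/y^2 + 1/y
  d/dx[-4y/x] = -4·y'/x + 4y/x^2
  d/dx[-10] = 0

Collecting, the y'-free part is the partial derivative in x and the y' coefficient is the partial derivative in y:
  ∂F/∂x = 1/y + 4y/x^2
  ∂F/∂y = -x/y^2 - 4/x

so d/dx[F(x, y(x))] = ∂F/∂x + (∂F/∂y)·y' = 0. Rearranging,
  dy/dx = -(∂F/∂x)/(∂F/∂y) = -(1/y + 4y/x^2)/(-x/y^2 - 4/x)
        = -((x^2 + 4y^2)/(x^2y))/(-(x^2 + 4y^2)/(xy^2)) = y/x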